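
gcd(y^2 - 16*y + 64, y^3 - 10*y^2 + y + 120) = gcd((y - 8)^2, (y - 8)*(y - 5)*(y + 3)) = y - 8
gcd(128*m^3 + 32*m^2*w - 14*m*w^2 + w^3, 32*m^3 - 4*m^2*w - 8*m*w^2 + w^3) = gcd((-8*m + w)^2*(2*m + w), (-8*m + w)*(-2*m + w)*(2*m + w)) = -16*m^2 - 6*m*w + w^2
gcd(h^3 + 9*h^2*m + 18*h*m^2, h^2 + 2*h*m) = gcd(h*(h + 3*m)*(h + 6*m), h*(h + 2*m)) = h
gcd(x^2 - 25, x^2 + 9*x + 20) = x + 5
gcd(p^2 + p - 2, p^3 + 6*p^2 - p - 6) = p - 1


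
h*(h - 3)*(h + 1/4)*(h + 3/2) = h^4 - 5*h^3/4 - 39*h^2/8 - 9*h/8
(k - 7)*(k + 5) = k^2 - 2*k - 35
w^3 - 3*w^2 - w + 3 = (w - 3)*(w - 1)*(w + 1)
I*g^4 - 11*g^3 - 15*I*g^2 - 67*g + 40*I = (g - I)*(g + 5*I)*(g + 8*I)*(I*g + 1)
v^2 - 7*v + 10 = (v - 5)*(v - 2)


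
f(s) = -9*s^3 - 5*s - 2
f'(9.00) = -2192.00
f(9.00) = -6608.00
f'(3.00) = -248.00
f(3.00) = -260.00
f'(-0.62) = -15.38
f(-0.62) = 3.24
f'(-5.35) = -777.81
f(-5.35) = 1402.92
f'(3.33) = -304.40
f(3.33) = -350.98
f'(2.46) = -168.39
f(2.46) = -148.28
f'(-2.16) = -130.97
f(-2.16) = 99.50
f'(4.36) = -518.26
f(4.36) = -769.74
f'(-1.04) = -34.20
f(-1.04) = 13.32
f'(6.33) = -1086.86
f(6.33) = -2316.38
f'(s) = -27*s^2 - 5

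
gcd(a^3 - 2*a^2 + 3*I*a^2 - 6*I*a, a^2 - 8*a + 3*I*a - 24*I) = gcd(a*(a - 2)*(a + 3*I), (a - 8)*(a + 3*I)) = a + 3*I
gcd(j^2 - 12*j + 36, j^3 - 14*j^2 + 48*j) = j - 6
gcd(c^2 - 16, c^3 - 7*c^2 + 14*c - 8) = c - 4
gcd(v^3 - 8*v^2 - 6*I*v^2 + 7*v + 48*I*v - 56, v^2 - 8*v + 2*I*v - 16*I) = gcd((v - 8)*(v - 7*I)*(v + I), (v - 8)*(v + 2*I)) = v - 8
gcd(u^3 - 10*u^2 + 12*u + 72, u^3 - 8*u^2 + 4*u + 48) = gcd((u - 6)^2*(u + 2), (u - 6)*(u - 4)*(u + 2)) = u^2 - 4*u - 12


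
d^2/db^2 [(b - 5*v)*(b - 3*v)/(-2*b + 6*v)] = 0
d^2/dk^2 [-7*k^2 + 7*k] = -14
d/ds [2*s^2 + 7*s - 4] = 4*s + 7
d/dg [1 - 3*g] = -3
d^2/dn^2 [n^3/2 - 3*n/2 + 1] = 3*n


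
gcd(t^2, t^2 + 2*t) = t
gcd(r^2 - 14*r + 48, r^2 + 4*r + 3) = 1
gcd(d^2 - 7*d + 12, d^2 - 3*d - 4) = d - 4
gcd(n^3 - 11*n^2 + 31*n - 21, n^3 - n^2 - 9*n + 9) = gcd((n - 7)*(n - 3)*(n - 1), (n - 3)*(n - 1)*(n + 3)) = n^2 - 4*n + 3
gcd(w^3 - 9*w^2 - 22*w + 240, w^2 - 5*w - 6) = w - 6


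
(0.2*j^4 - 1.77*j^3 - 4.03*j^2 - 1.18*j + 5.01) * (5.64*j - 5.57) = 1.128*j^5 - 11.0968*j^4 - 12.8703*j^3 + 15.7919*j^2 + 34.829*j - 27.9057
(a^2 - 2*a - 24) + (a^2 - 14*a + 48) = 2*a^2 - 16*a + 24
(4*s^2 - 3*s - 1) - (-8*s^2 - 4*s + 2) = 12*s^2 + s - 3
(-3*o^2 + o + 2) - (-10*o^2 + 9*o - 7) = 7*o^2 - 8*o + 9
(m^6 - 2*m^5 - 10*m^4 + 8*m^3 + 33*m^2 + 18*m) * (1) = m^6 - 2*m^5 - 10*m^4 + 8*m^3 + 33*m^2 + 18*m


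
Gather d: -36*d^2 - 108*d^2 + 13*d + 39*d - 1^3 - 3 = -144*d^2 + 52*d - 4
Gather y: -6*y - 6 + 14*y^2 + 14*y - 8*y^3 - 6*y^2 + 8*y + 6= -8*y^3 + 8*y^2 + 16*y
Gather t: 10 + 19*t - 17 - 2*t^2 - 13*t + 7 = -2*t^2 + 6*t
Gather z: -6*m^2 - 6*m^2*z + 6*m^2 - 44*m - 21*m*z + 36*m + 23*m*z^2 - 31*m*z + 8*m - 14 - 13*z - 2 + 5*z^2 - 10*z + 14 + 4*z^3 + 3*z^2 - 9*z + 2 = 4*z^3 + z^2*(23*m + 8) + z*(-6*m^2 - 52*m - 32)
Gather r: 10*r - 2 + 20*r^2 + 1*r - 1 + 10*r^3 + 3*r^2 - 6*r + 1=10*r^3 + 23*r^2 + 5*r - 2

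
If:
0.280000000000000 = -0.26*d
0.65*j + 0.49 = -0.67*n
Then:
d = -1.08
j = -1.03076923076923*n - 0.753846153846154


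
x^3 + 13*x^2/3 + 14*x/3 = x*(x + 2)*(x + 7/3)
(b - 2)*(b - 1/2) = b^2 - 5*b/2 + 1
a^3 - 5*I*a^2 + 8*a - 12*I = (a - 6*I)*(a - I)*(a + 2*I)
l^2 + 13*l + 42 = (l + 6)*(l + 7)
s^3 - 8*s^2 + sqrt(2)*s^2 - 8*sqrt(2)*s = s*(s - 8)*(s + sqrt(2))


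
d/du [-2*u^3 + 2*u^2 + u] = -6*u^2 + 4*u + 1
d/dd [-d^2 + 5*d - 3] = 5 - 2*d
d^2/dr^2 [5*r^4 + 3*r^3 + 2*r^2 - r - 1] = 60*r^2 + 18*r + 4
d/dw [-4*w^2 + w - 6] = 1 - 8*w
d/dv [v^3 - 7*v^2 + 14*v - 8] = 3*v^2 - 14*v + 14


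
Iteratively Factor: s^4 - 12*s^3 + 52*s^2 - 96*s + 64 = (s - 4)*(s^3 - 8*s^2 + 20*s - 16) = (s - 4)^2*(s^2 - 4*s + 4) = (s - 4)^2*(s - 2)*(s - 2)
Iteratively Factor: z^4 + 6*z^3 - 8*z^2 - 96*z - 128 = (z + 2)*(z^3 + 4*z^2 - 16*z - 64) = (z + 2)*(z + 4)*(z^2 - 16) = (z + 2)*(z + 4)^2*(z - 4)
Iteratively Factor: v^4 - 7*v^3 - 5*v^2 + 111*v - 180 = (v - 5)*(v^3 - 2*v^2 - 15*v + 36) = (v - 5)*(v - 3)*(v^2 + v - 12) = (v - 5)*(v - 3)*(v + 4)*(v - 3)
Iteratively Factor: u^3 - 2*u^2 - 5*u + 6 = (u - 3)*(u^2 + u - 2) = (u - 3)*(u - 1)*(u + 2)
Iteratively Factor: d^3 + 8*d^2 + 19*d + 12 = (d + 4)*(d^2 + 4*d + 3) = (d + 1)*(d + 4)*(d + 3)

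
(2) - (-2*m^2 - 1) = 2*m^2 + 3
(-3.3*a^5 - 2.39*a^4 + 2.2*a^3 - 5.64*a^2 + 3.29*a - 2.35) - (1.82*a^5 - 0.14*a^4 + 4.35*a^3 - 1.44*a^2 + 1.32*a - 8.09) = -5.12*a^5 - 2.25*a^4 - 2.15*a^3 - 4.2*a^2 + 1.97*a + 5.74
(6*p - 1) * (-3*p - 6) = -18*p^2 - 33*p + 6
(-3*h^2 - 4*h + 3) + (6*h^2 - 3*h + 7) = 3*h^2 - 7*h + 10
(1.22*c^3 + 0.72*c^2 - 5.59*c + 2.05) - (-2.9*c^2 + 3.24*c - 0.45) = 1.22*c^3 + 3.62*c^2 - 8.83*c + 2.5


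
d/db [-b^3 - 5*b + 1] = -3*b^2 - 5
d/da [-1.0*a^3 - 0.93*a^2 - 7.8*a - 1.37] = -3.0*a^2 - 1.86*a - 7.8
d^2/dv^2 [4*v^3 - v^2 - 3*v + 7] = 24*v - 2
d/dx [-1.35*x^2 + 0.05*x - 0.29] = 0.05 - 2.7*x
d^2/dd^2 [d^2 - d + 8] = 2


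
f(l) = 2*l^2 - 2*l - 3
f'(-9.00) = -38.00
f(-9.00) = 177.00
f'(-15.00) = -62.00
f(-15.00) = 477.00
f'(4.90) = 17.60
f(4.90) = 35.22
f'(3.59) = 12.36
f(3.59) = 15.60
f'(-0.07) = -2.28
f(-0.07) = -2.85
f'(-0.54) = -4.16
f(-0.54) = -1.34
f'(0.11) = -1.56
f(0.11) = -3.20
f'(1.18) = 2.72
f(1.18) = -2.58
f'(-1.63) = -8.52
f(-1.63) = 5.57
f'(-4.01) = -18.04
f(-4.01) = 37.18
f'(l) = 4*l - 2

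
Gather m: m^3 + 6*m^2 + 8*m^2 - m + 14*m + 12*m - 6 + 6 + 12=m^3 + 14*m^2 + 25*m + 12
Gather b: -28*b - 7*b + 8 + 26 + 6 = 40 - 35*b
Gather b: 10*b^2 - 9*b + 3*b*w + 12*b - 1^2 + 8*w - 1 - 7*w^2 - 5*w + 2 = 10*b^2 + b*(3*w + 3) - 7*w^2 + 3*w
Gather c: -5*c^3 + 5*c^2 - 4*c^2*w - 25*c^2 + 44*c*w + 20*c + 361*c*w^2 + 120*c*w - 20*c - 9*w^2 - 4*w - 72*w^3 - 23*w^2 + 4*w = -5*c^3 + c^2*(-4*w - 20) + c*(361*w^2 + 164*w) - 72*w^3 - 32*w^2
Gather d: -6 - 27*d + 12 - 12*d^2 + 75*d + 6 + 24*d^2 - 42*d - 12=12*d^2 + 6*d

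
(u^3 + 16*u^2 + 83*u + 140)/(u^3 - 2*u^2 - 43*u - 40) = (u^2 + 11*u + 28)/(u^2 - 7*u - 8)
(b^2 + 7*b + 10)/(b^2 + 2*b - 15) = (b + 2)/(b - 3)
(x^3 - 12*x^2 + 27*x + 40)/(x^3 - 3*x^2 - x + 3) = (x^2 - 13*x + 40)/(x^2 - 4*x + 3)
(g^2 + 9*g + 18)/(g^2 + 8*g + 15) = (g + 6)/(g + 5)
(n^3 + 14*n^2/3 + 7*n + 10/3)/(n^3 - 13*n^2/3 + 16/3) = (3*n^2 + 11*n + 10)/(3*n^2 - 16*n + 16)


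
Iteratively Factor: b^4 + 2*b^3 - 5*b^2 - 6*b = (b - 2)*(b^3 + 4*b^2 + 3*b) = b*(b - 2)*(b^2 + 4*b + 3) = b*(b - 2)*(b + 3)*(b + 1)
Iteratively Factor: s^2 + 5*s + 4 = (s + 1)*(s + 4)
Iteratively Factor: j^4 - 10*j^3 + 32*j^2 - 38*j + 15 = (j - 1)*(j^3 - 9*j^2 + 23*j - 15) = (j - 3)*(j - 1)*(j^2 - 6*j + 5) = (j - 3)*(j - 1)^2*(j - 5)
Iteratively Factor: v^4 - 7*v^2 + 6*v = (v)*(v^3 - 7*v + 6) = v*(v - 1)*(v^2 + v - 6) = v*(v - 1)*(v + 3)*(v - 2)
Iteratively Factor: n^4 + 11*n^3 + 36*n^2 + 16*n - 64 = (n + 4)*(n^3 + 7*n^2 + 8*n - 16) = (n - 1)*(n + 4)*(n^2 + 8*n + 16) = (n - 1)*(n + 4)^2*(n + 4)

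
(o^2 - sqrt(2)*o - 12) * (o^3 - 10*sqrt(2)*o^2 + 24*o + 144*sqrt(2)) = o^5 - 11*sqrt(2)*o^4 + 32*o^3 + 240*sqrt(2)*o^2 - 576*o - 1728*sqrt(2)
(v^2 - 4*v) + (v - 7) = v^2 - 3*v - 7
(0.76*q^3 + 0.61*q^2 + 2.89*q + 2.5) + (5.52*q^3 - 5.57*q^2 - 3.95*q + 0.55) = 6.28*q^3 - 4.96*q^2 - 1.06*q + 3.05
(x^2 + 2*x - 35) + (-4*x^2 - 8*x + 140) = -3*x^2 - 6*x + 105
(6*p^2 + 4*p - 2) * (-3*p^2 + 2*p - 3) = -18*p^4 - 4*p^2 - 16*p + 6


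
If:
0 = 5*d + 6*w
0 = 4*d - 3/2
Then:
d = 3/8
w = -5/16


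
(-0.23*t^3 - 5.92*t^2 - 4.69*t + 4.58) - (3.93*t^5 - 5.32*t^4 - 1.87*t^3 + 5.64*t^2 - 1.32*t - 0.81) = -3.93*t^5 + 5.32*t^4 + 1.64*t^3 - 11.56*t^2 - 3.37*t + 5.39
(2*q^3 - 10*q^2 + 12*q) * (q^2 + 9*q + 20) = 2*q^5 + 8*q^4 - 38*q^3 - 92*q^2 + 240*q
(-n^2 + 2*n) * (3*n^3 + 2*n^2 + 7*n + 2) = -3*n^5 + 4*n^4 - 3*n^3 + 12*n^2 + 4*n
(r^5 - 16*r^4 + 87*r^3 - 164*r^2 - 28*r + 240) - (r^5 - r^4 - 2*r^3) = -15*r^4 + 89*r^3 - 164*r^2 - 28*r + 240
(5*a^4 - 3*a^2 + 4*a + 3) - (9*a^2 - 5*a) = 5*a^4 - 12*a^2 + 9*a + 3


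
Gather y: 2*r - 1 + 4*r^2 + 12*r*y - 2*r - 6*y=4*r^2 + y*(12*r - 6) - 1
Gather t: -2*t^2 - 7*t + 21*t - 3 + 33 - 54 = -2*t^2 + 14*t - 24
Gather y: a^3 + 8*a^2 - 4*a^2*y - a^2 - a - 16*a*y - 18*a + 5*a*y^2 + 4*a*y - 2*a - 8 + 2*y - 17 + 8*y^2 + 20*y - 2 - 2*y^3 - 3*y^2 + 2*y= a^3 + 7*a^2 - 21*a - 2*y^3 + y^2*(5*a + 5) + y*(-4*a^2 - 12*a + 24) - 27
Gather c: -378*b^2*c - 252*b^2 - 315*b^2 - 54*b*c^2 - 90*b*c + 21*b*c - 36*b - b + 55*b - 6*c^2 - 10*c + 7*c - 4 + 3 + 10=-567*b^2 + 18*b + c^2*(-54*b - 6) + c*(-378*b^2 - 69*b - 3) + 9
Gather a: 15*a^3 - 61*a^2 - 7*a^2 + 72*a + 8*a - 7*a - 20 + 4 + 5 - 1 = 15*a^3 - 68*a^2 + 73*a - 12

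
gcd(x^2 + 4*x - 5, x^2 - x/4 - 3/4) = x - 1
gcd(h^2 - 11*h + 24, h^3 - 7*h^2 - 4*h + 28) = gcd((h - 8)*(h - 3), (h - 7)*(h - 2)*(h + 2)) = 1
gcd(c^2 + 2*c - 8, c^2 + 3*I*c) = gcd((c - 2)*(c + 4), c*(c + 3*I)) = 1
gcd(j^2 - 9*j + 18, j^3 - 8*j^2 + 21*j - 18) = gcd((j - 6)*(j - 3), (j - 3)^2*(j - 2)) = j - 3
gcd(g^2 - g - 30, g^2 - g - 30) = g^2 - g - 30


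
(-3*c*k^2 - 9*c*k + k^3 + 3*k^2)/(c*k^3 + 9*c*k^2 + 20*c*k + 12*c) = k*(-3*c*k - 9*c + k^2 + 3*k)/(c*(k^3 + 9*k^2 + 20*k + 12))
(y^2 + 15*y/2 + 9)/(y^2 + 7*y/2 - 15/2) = (2*y^2 + 15*y + 18)/(2*y^2 + 7*y - 15)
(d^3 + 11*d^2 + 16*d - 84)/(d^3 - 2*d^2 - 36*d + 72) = (d + 7)/(d - 6)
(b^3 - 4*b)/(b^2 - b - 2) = b*(b + 2)/(b + 1)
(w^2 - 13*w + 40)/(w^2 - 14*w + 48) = (w - 5)/(w - 6)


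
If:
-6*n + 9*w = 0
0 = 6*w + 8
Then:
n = -2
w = -4/3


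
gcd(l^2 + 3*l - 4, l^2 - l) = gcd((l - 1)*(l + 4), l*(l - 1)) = l - 1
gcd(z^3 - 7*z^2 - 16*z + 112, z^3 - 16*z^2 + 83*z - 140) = z^2 - 11*z + 28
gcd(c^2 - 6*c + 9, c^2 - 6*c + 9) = c^2 - 6*c + 9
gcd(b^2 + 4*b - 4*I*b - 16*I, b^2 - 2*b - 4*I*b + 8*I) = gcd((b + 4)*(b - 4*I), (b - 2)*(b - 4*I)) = b - 4*I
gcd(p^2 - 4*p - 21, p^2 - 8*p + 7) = p - 7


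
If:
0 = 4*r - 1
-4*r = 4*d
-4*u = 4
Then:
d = -1/4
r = 1/4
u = -1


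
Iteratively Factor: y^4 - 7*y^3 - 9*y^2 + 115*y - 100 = (y + 4)*(y^3 - 11*y^2 + 35*y - 25) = (y - 5)*(y + 4)*(y^2 - 6*y + 5) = (y - 5)*(y - 1)*(y + 4)*(y - 5)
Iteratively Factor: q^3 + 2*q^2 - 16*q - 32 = (q - 4)*(q^2 + 6*q + 8) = (q - 4)*(q + 2)*(q + 4)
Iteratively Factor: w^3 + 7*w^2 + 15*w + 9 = (w + 3)*(w^2 + 4*w + 3) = (w + 1)*(w + 3)*(w + 3)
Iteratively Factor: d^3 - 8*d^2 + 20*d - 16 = (d - 4)*(d^2 - 4*d + 4) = (d - 4)*(d - 2)*(d - 2)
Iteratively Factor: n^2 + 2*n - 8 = (n - 2)*(n + 4)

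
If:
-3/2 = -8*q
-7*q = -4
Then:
No Solution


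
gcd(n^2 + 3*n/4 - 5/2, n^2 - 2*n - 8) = n + 2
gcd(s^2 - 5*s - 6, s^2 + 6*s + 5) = s + 1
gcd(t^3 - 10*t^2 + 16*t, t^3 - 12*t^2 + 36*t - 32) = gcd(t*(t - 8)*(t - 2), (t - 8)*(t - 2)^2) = t^2 - 10*t + 16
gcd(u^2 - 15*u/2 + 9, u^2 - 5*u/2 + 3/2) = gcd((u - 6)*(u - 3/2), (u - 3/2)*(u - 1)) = u - 3/2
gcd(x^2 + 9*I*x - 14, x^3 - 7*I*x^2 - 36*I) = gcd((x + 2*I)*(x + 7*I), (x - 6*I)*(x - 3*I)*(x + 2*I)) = x + 2*I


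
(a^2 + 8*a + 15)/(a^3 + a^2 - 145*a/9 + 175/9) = 9*(a + 3)/(9*a^2 - 36*a + 35)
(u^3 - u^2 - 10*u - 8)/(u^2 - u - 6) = (u^2 - 3*u - 4)/(u - 3)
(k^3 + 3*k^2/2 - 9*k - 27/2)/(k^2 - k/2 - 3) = (k^2 - 9)/(k - 2)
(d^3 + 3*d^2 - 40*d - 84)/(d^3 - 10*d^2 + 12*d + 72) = (d + 7)/(d - 6)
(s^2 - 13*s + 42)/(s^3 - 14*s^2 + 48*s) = (s - 7)/(s*(s - 8))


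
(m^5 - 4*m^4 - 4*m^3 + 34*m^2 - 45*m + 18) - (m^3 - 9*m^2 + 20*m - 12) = m^5 - 4*m^4 - 5*m^3 + 43*m^2 - 65*m + 30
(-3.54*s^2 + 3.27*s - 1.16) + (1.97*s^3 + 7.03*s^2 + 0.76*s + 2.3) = 1.97*s^3 + 3.49*s^2 + 4.03*s + 1.14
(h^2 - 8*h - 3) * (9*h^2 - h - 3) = 9*h^4 - 73*h^3 - 22*h^2 + 27*h + 9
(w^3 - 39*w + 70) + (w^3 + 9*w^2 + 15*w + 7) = 2*w^3 + 9*w^2 - 24*w + 77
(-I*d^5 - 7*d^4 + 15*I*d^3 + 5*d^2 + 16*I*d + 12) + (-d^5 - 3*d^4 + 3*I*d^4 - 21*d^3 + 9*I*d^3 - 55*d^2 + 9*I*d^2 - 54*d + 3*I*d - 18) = -d^5 - I*d^5 - 10*d^4 + 3*I*d^4 - 21*d^3 + 24*I*d^3 - 50*d^2 + 9*I*d^2 - 54*d + 19*I*d - 6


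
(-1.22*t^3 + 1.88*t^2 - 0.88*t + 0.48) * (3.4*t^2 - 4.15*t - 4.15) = -4.148*t^5 + 11.455*t^4 - 5.731*t^3 - 2.518*t^2 + 1.66*t - 1.992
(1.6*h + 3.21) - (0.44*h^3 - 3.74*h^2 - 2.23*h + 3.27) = -0.44*h^3 + 3.74*h^2 + 3.83*h - 0.0600000000000001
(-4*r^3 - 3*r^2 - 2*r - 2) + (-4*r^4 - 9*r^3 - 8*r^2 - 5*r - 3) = -4*r^4 - 13*r^3 - 11*r^2 - 7*r - 5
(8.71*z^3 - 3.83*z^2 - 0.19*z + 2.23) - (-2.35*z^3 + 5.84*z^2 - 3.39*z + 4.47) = 11.06*z^3 - 9.67*z^2 + 3.2*z - 2.24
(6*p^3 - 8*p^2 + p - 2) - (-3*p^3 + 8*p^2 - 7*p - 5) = 9*p^3 - 16*p^2 + 8*p + 3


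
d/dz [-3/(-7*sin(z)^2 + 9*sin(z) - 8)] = 3*(9 - 14*sin(z))*cos(z)/(7*sin(z)^2 - 9*sin(z) + 8)^2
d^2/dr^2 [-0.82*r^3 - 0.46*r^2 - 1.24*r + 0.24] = -4.92*r - 0.92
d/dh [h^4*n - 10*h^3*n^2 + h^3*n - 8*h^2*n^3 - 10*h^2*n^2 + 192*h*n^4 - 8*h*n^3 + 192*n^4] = n*(4*h^3 - 30*h^2*n + 3*h^2 - 16*h*n^2 - 20*h*n + 192*n^3 - 8*n^2)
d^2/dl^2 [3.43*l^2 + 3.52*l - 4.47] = 6.86000000000000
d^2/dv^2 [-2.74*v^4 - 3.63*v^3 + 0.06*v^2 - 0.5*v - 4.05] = -32.88*v^2 - 21.78*v + 0.12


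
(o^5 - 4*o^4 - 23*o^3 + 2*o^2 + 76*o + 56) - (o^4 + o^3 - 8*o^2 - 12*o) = o^5 - 5*o^4 - 24*o^3 + 10*o^2 + 88*o + 56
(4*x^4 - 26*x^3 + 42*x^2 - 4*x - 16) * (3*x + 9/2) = 12*x^5 - 60*x^4 + 9*x^3 + 177*x^2 - 66*x - 72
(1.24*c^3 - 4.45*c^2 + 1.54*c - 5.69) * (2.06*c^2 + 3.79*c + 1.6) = 2.5544*c^5 - 4.4674*c^4 - 11.7091*c^3 - 13.0048*c^2 - 19.1011*c - 9.104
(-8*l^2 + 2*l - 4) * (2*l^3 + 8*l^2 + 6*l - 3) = -16*l^5 - 60*l^4 - 40*l^3 + 4*l^2 - 30*l + 12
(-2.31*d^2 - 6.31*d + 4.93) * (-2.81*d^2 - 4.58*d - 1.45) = 6.4911*d^4 + 28.3109*d^3 + 18.396*d^2 - 13.4299*d - 7.1485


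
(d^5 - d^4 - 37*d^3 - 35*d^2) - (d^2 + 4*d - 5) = d^5 - d^4 - 37*d^3 - 36*d^2 - 4*d + 5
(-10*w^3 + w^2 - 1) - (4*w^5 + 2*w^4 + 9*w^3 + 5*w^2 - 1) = -4*w^5 - 2*w^4 - 19*w^3 - 4*w^2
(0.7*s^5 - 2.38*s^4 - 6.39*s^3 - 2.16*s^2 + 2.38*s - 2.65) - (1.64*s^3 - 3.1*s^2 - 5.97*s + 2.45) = 0.7*s^5 - 2.38*s^4 - 8.03*s^3 + 0.94*s^2 + 8.35*s - 5.1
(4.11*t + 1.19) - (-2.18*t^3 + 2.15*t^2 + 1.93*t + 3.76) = 2.18*t^3 - 2.15*t^2 + 2.18*t - 2.57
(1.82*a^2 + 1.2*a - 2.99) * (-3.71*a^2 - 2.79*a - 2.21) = -6.7522*a^4 - 9.5298*a^3 + 3.7227*a^2 + 5.6901*a + 6.6079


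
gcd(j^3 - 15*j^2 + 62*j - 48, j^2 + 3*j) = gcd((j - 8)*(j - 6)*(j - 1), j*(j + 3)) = 1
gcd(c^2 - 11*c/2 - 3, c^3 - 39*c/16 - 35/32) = c + 1/2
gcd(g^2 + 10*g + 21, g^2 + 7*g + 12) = g + 3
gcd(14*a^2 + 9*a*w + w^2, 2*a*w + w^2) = 2*a + w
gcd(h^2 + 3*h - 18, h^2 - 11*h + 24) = h - 3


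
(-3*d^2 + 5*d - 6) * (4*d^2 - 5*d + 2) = -12*d^4 + 35*d^3 - 55*d^2 + 40*d - 12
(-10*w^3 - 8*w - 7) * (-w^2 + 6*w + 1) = 10*w^5 - 60*w^4 - 2*w^3 - 41*w^2 - 50*w - 7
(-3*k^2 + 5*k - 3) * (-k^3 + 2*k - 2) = 3*k^5 - 5*k^4 - 3*k^3 + 16*k^2 - 16*k + 6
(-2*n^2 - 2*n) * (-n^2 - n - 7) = 2*n^4 + 4*n^3 + 16*n^2 + 14*n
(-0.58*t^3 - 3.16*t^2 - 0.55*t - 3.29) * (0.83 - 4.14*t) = 2.4012*t^4 + 12.601*t^3 - 0.3458*t^2 + 13.1641*t - 2.7307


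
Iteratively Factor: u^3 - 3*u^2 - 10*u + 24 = (u - 4)*(u^2 + u - 6) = (u - 4)*(u + 3)*(u - 2)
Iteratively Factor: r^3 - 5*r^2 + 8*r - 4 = (r - 2)*(r^2 - 3*r + 2) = (r - 2)*(r - 1)*(r - 2)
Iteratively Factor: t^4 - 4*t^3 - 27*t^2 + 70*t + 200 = (t - 5)*(t^3 + t^2 - 22*t - 40) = (t - 5)*(t + 4)*(t^2 - 3*t - 10) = (t - 5)^2*(t + 4)*(t + 2)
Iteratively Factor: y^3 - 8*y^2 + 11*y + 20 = (y + 1)*(y^2 - 9*y + 20) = (y - 4)*(y + 1)*(y - 5)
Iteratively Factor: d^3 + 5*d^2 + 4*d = (d + 1)*(d^2 + 4*d) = d*(d + 1)*(d + 4)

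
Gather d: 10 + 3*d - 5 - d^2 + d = -d^2 + 4*d + 5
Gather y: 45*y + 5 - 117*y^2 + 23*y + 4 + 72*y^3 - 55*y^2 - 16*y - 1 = 72*y^3 - 172*y^2 + 52*y + 8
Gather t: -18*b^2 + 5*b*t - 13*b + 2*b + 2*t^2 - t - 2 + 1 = -18*b^2 - 11*b + 2*t^2 + t*(5*b - 1) - 1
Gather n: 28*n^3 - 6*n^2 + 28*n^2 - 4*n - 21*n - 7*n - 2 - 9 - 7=28*n^3 + 22*n^2 - 32*n - 18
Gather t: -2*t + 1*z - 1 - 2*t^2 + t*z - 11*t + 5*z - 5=-2*t^2 + t*(z - 13) + 6*z - 6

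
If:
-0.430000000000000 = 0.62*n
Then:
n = -0.69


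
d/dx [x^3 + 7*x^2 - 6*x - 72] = 3*x^2 + 14*x - 6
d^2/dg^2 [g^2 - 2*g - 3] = 2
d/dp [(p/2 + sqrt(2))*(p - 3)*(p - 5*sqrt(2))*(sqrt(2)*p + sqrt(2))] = 2*sqrt(2)*p^3 - 9*p^2 - 3*sqrt(2)*p^2 - 23*sqrt(2)*p + 12*p + 9 + 20*sqrt(2)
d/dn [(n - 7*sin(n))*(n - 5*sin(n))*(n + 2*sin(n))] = -10*n^2*cos(n) + 3*n^2 - 20*n*sin(n) + 11*n*sin(2*n) + 210*sin(n)^2*cos(n) + 11*sin(n)^2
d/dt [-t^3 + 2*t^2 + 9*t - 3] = -3*t^2 + 4*t + 9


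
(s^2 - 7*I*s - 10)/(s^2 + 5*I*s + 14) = (s - 5*I)/(s + 7*I)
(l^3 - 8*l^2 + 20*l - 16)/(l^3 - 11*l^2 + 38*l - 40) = (l - 2)/(l - 5)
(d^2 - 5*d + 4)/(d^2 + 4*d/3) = 3*(d^2 - 5*d + 4)/(d*(3*d + 4))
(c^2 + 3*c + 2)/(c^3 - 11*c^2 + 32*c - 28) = (c^2 + 3*c + 2)/(c^3 - 11*c^2 + 32*c - 28)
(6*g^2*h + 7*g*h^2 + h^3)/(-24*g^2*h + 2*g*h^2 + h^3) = (-g - h)/(4*g - h)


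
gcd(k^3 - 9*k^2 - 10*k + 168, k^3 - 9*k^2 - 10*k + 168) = k^3 - 9*k^2 - 10*k + 168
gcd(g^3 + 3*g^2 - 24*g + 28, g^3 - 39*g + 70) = g^2 + 5*g - 14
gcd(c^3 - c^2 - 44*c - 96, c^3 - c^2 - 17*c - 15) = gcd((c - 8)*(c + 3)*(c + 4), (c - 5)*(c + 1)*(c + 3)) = c + 3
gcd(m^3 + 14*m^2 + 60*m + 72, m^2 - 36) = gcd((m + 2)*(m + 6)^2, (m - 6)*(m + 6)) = m + 6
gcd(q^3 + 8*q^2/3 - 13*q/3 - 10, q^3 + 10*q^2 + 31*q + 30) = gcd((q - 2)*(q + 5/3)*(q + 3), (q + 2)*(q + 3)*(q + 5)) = q + 3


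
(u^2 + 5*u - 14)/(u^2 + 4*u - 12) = (u + 7)/(u + 6)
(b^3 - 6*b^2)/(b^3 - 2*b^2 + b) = b*(b - 6)/(b^2 - 2*b + 1)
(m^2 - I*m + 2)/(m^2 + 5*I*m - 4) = (m - 2*I)/(m + 4*I)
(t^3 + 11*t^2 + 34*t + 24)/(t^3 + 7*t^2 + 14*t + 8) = (t + 6)/(t + 2)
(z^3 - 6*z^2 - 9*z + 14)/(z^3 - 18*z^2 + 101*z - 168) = (z^2 + z - 2)/(z^2 - 11*z + 24)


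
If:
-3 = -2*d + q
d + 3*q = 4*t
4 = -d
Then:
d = -4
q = -11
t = -37/4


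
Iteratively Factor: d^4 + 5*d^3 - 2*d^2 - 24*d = (d - 2)*(d^3 + 7*d^2 + 12*d) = (d - 2)*(d + 4)*(d^2 + 3*d) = (d - 2)*(d + 3)*(d + 4)*(d)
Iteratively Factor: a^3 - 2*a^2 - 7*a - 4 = (a + 1)*(a^2 - 3*a - 4) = (a - 4)*(a + 1)*(a + 1)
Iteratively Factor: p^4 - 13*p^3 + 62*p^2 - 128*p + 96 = (p - 4)*(p^3 - 9*p^2 + 26*p - 24) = (p - 4)*(p - 2)*(p^2 - 7*p + 12) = (p - 4)^2*(p - 2)*(p - 3)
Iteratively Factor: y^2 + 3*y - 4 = (y - 1)*(y + 4)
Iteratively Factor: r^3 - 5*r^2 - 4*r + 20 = (r - 5)*(r^2 - 4) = (r - 5)*(r + 2)*(r - 2)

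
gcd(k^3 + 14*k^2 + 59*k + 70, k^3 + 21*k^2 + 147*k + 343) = k + 7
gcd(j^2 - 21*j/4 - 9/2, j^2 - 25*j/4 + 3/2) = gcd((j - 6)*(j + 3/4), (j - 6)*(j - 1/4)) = j - 6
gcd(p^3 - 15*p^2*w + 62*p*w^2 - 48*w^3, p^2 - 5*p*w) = 1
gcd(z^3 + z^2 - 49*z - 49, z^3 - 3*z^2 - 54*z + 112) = z + 7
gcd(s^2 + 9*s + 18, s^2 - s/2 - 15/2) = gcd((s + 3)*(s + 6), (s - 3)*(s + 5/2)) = 1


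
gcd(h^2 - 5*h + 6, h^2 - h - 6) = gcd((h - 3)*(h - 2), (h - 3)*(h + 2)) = h - 3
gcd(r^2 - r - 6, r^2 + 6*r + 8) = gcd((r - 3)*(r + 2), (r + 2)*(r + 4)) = r + 2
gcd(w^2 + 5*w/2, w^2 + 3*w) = w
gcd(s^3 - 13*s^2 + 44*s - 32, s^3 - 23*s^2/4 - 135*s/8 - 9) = s - 8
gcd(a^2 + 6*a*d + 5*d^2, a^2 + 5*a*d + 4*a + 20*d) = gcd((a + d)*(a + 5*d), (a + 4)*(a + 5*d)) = a + 5*d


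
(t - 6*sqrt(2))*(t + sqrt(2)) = t^2 - 5*sqrt(2)*t - 12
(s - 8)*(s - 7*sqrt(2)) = s^2 - 7*sqrt(2)*s - 8*s + 56*sqrt(2)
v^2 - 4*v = v*(v - 4)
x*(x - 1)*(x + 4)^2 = x^4 + 7*x^3 + 8*x^2 - 16*x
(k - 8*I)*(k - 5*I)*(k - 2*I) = k^3 - 15*I*k^2 - 66*k + 80*I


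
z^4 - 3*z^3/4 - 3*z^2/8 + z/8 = z*(z - 1)*(z - 1/4)*(z + 1/2)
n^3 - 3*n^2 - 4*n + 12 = (n - 3)*(n - 2)*(n + 2)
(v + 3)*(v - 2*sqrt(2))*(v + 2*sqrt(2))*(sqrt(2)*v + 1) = sqrt(2)*v^4 + v^3 + 3*sqrt(2)*v^3 - 8*sqrt(2)*v^2 + 3*v^2 - 24*sqrt(2)*v - 8*v - 24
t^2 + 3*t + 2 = (t + 1)*(t + 2)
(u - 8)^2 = u^2 - 16*u + 64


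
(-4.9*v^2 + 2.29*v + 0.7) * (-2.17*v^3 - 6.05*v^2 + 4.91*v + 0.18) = 10.633*v^5 + 24.6757*v^4 - 39.4325*v^3 + 6.1269*v^2 + 3.8492*v + 0.126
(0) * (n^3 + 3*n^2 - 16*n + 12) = 0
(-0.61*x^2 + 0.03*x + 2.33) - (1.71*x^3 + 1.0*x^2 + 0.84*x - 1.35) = -1.71*x^3 - 1.61*x^2 - 0.81*x + 3.68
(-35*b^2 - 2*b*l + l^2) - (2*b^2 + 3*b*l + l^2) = -37*b^2 - 5*b*l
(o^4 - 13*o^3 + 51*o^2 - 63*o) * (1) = o^4 - 13*o^3 + 51*o^2 - 63*o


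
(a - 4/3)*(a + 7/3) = a^2 + a - 28/9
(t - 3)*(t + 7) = t^2 + 4*t - 21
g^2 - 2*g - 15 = (g - 5)*(g + 3)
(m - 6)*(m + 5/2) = m^2 - 7*m/2 - 15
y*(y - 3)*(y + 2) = y^3 - y^2 - 6*y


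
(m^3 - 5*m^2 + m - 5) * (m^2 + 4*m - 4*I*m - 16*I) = m^5 - m^4 - 4*I*m^4 - 19*m^3 + 4*I*m^3 - m^2 + 76*I*m^2 - 20*m + 4*I*m + 80*I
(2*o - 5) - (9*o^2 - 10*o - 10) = -9*o^2 + 12*o + 5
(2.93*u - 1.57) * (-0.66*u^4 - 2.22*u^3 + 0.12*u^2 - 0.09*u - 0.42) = -1.9338*u^5 - 5.4684*u^4 + 3.837*u^3 - 0.4521*u^2 - 1.0893*u + 0.6594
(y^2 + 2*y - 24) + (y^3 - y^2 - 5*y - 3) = y^3 - 3*y - 27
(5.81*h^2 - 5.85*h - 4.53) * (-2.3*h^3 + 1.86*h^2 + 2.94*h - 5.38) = -13.363*h^5 + 24.2616*h^4 + 16.6194*h^3 - 56.8826*h^2 + 18.1548*h + 24.3714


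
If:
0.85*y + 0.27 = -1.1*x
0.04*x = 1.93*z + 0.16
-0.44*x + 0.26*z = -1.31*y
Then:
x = -0.21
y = -0.05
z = -0.09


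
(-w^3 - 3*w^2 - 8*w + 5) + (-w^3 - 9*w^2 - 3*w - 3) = -2*w^3 - 12*w^2 - 11*w + 2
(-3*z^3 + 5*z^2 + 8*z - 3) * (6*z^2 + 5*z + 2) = -18*z^5 + 15*z^4 + 67*z^3 + 32*z^2 + z - 6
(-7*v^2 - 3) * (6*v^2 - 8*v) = -42*v^4 + 56*v^3 - 18*v^2 + 24*v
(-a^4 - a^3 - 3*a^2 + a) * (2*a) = -2*a^5 - 2*a^4 - 6*a^3 + 2*a^2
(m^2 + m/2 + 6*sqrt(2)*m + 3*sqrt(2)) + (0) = m^2 + m/2 + 6*sqrt(2)*m + 3*sqrt(2)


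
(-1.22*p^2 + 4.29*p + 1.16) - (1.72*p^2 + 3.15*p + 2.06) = -2.94*p^2 + 1.14*p - 0.9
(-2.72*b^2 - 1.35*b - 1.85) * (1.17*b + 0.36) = -3.1824*b^3 - 2.5587*b^2 - 2.6505*b - 0.666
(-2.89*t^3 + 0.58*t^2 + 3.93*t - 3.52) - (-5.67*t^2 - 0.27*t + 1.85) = -2.89*t^3 + 6.25*t^2 + 4.2*t - 5.37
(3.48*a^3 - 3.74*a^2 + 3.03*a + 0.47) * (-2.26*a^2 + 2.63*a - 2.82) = -7.8648*a^5 + 17.6048*a^4 - 26.4976*a^3 + 17.4535*a^2 - 7.3085*a - 1.3254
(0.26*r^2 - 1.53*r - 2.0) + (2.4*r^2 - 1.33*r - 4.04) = 2.66*r^2 - 2.86*r - 6.04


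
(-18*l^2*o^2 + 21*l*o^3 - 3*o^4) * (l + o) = -18*l^3*o^2 + 3*l^2*o^3 + 18*l*o^4 - 3*o^5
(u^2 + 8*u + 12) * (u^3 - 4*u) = u^5 + 8*u^4 + 8*u^3 - 32*u^2 - 48*u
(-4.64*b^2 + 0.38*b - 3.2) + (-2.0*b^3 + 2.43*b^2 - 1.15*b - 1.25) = -2.0*b^3 - 2.21*b^2 - 0.77*b - 4.45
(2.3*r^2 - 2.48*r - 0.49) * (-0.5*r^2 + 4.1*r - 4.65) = -1.15*r^4 + 10.67*r^3 - 20.618*r^2 + 9.523*r + 2.2785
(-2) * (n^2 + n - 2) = -2*n^2 - 2*n + 4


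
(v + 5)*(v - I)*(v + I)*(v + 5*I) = v^4 + 5*v^3 + 5*I*v^3 + v^2 + 25*I*v^2 + 5*v + 5*I*v + 25*I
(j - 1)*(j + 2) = j^2 + j - 2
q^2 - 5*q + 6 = (q - 3)*(q - 2)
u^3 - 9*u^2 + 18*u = u*(u - 6)*(u - 3)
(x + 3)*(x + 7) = x^2 + 10*x + 21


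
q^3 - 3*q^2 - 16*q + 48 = (q - 4)*(q - 3)*(q + 4)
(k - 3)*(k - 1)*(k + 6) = k^3 + 2*k^2 - 21*k + 18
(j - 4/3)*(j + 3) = j^2 + 5*j/3 - 4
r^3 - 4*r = r*(r - 2)*(r + 2)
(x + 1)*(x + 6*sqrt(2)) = x^2 + x + 6*sqrt(2)*x + 6*sqrt(2)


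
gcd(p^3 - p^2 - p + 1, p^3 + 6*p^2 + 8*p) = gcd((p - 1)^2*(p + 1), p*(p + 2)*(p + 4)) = 1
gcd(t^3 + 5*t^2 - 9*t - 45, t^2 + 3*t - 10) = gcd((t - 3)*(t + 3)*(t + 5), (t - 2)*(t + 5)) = t + 5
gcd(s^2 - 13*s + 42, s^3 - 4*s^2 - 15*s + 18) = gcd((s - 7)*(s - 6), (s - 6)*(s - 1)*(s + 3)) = s - 6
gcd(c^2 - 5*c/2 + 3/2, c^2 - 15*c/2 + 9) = c - 3/2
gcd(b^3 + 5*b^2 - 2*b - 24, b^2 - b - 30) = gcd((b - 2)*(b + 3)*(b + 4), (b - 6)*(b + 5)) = 1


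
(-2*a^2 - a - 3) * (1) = -2*a^2 - a - 3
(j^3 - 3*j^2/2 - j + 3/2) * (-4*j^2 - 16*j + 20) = -4*j^5 - 10*j^4 + 48*j^3 - 20*j^2 - 44*j + 30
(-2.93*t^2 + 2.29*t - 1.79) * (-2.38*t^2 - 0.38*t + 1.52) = 6.9734*t^4 - 4.3368*t^3 - 1.0636*t^2 + 4.161*t - 2.7208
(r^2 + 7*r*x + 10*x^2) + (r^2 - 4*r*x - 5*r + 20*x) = 2*r^2 + 3*r*x - 5*r + 10*x^2 + 20*x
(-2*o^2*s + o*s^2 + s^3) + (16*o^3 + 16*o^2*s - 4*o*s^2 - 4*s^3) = 16*o^3 + 14*o^2*s - 3*o*s^2 - 3*s^3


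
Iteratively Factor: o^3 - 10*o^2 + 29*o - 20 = (o - 5)*(o^2 - 5*o + 4) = (o - 5)*(o - 1)*(o - 4)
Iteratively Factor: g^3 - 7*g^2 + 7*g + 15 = (g + 1)*(g^2 - 8*g + 15) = (g - 5)*(g + 1)*(g - 3)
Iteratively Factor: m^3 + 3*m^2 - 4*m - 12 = (m + 3)*(m^2 - 4) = (m + 2)*(m + 3)*(m - 2)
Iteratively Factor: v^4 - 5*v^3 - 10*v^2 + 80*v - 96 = (v - 2)*(v^3 - 3*v^2 - 16*v + 48) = (v - 2)*(v + 4)*(v^2 - 7*v + 12) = (v - 3)*(v - 2)*(v + 4)*(v - 4)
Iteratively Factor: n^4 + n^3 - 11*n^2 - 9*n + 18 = (n + 3)*(n^3 - 2*n^2 - 5*n + 6) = (n - 3)*(n + 3)*(n^2 + n - 2) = (n - 3)*(n - 1)*(n + 3)*(n + 2)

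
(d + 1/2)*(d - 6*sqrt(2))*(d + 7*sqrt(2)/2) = d^3 - 5*sqrt(2)*d^2/2 + d^2/2 - 42*d - 5*sqrt(2)*d/4 - 21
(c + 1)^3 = c^3 + 3*c^2 + 3*c + 1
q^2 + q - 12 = (q - 3)*(q + 4)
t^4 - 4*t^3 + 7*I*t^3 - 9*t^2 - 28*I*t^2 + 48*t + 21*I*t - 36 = (t - 3)*(t - 1)*(t + 3*I)*(t + 4*I)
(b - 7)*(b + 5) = b^2 - 2*b - 35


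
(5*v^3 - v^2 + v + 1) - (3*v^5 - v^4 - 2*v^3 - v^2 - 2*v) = -3*v^5 + v^4 + 7*v^3 + 3*v + 1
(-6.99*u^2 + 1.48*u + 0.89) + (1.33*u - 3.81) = -6.99*u^2 + 2.81*u - 2.92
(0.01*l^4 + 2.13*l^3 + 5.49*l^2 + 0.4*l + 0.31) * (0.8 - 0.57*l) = -0.0057*l^5 - 1.2061*l^4 - 1.4253*l^3 + 4.164*l^2 + 0.1433*l + 0.248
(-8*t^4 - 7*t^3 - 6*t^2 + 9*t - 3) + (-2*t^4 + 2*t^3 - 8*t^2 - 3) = -10*t^4 - 5*t^3 - 14*t^2 + 9*t - 6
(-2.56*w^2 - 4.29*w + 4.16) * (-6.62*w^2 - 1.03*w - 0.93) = 16.9472*w^4 + 31.0366*w^3 - 20.7397*w^2 - 0.295100000000001*w - 3.8688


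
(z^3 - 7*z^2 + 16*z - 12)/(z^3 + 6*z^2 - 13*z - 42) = (z^2 - 4*z + 4)/(z^2 + 9*z + 14)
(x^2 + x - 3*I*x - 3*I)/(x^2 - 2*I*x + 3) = (x + 1)/(x + I)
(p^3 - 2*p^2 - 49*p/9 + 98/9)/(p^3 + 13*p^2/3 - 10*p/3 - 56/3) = (p - 7/3)/(p + 4)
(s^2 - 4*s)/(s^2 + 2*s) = (s - 4)/(s + 2)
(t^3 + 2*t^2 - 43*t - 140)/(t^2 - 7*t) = t + 9 + 20/t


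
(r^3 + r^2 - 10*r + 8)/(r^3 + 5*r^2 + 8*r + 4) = (r^3 + r^2 - 10*r + 8)/(r^3 + 5*r^2 + 8*r + 4)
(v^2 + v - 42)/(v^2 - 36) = (v + 7)/(v + 6)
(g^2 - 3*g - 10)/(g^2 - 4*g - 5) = (g + 2)/(g + 1)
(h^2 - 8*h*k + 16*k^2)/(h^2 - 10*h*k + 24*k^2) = (h - 4*k)/(h - 6*k)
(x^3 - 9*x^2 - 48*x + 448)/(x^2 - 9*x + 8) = (x^2 - x - 56)/(x - 1)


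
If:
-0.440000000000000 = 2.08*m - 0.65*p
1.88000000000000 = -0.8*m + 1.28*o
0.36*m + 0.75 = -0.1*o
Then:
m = -2.12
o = 0.14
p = -6.12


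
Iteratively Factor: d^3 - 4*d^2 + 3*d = (d)*(d^2 - 4*d + 3) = d*(d - 3)*(d - 1)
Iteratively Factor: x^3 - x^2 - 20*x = (x - 5)*(x^2 + 4*x) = x*(x - 5)*(x + 4)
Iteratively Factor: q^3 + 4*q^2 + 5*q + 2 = (q + 2)*(q^2 + 2*q + 1) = (q + 1)*(q + 2)*(q + 1)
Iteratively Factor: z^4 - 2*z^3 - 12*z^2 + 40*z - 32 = (z - 2)*(z^3 - 12*z + 16) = (z - 2)^2*(z^2 + 2*z - 8) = (z - 2)^2*(z + 4)*(z - 2)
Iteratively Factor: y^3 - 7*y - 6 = (y + 2)*(y^2 - 2*y - 3) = (y + 1)*(y + 2)*(y - 3)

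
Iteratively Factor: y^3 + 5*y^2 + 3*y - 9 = (y + 3)*(y^2 + 2*y - 3) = (y + 3)^2*(y - 1)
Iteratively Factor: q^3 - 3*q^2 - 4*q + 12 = (q - 3)*(q^2 - 4) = (q - 3)*(q + 2)*(q - 2)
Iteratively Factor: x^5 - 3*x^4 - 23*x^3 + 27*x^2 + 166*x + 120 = (x + 1)*(x^4 - 4*x^3 - 19*x^2 + 46*x + 120) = (x + 1)*(x + 2)*(x^3 - 6*x^2 - 7*x + 60) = (x + 1)*(x + 2)*(x + 3)*(x^2 - 9*x + 20) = (x - 4)*(x + 1)*(x + 2)*(x + 3)*(x - 5)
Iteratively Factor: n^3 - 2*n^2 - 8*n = (n)*(n^2 - 2*n - 8) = n*(n + 2)*(n - 4)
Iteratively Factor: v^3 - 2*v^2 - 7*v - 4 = (v + 1)*(v^2 - 3*v - 4) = (v - 4)*(v + 1)*(v + 1)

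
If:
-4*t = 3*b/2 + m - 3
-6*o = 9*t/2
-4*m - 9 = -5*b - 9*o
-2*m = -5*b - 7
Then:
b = 709/56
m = 3937/112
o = 537/56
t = -179/14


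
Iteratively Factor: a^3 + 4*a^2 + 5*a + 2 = (a + 1)*(a^2 + 3*a + 2) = (a + 1)^2*(a + 2)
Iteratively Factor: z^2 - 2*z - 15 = (z + 3)*(z - 5)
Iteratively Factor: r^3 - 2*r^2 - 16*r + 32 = (r - 4)*(r^2 + 2*r - 8) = (r - 4)*(r - 2)*(r + 4)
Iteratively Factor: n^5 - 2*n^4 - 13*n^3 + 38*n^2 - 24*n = (n + 4)*(n^4 - 6*n^3 + 11*n^2 - 6*n) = (n - 1)*(n + 4)*(n^3 - 5*n^2 + 6*n) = (n - 2)*(n - 1)*(n + 4)*(n^2 - 3*n) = (n - 3)*(n - 2)*(n - 1)*(n + 4)*(n)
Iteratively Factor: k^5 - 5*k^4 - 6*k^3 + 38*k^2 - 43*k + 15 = (k + 3)*(k^4 - 8*k^3 + 18*k^2 - 16*k + 5) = (k - 5)*(k + 3)*(k^3 - 3*k^2 + 3*k - 1) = (k - 5)*(k - 1)*(k + 3)*(k^2 - 2*k + 1) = (k - 5)*(k - 1)^2*(k + 3)*(k - 1)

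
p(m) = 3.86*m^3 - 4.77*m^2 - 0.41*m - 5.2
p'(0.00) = -0.41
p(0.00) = -5.20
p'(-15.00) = 2748.19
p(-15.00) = -14099.80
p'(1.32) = 7.17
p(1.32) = -5.17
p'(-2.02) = 66.11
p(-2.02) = -55.65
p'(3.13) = 83.18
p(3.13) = 65.15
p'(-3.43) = 168.55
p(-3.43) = -215.68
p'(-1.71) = 49.76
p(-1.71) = -37.75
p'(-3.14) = 143.72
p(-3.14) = -170.45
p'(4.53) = 194.01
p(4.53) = 253.88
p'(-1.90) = 59.52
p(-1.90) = -48.12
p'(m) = 11.58*m^2 - 9.54*m - 0.41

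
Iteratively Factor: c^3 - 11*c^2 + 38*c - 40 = (c - 2)*(c^2 - 9*c + 20) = (c - 5)*(c - 2)*(c - 4)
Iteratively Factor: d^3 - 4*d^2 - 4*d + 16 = (d - 2)*(d^2 - 2*d - 8) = (d - 4)*(d - 2)*(d + 2)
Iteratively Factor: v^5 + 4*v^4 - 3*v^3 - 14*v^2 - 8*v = (v + 1)*(v^4 + 3*v^3 - 6*v^2 - 8*v) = v*(v + 1)*(v^3 + 3*v^2 - 6*v - 8) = v*(v + 1)^2*(v^2 + 2*v - 8) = v*(v - 2)*(v + 1)^2*(v + 4)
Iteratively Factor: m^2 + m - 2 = (m - 1)*(m + 2)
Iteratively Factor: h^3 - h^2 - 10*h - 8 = (h - 4)*(h^2 + 3*h + 2) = (h - 4)*(h + 1)*(h + 2)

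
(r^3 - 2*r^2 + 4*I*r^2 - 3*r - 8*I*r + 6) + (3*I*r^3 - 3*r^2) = r^3 + 3*I*r^3 - 5*r^2 + 4*I*r^2 - 3*r - 8*I*r + 6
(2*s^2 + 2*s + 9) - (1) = 2*s^2 + 2*s + 8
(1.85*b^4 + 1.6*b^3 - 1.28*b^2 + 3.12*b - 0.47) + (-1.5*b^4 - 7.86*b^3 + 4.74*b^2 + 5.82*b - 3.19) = 0.35*b^4 - 6.26*b^3 + 3.46*b^2 + 8.94*b - 3.66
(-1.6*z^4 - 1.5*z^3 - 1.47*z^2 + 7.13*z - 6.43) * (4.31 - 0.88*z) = 1.408*z^5 - 5.576*z^4 - 5.1714*z^3 - 12.6101*z^2 + 36.3887*z - 27.7133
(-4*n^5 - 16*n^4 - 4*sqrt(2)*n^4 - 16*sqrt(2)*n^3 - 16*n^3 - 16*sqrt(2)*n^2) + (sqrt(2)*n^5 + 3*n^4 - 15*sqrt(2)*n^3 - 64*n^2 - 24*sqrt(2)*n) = -4*n^5 + sqrt(2)*n^5 - 13*n^4 - 4*sqrt(2)*n^4 - 31*sqrt(2)*n^3 - 16*n^3 - 64*n^2 - 16*sqrt(2)*n^2 - 24*sqrt(2)*n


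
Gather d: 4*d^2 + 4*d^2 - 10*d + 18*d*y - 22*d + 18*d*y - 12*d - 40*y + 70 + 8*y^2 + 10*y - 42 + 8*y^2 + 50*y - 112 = 8*d^2 + d*(36*y - 44) + 16*y^2 + 20*y - 84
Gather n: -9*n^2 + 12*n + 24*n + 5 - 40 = -9*n^2 + 36*n - 35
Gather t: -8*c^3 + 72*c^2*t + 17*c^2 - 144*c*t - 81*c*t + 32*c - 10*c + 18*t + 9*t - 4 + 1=-8*c^3 + 17*c^2 + 22*c + t*(72*c^2 - 225*c + 27) - 3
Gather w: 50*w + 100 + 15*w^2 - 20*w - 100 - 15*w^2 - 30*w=0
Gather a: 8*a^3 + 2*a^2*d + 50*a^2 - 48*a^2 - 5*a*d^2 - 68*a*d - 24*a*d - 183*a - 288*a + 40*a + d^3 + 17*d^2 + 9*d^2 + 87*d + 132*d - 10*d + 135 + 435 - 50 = 8*a^3 + a^2*(2*d + 2) + a*(-5*d^2 - 92*d - 431) + d^3 + 26*d^2 + 209*d + 520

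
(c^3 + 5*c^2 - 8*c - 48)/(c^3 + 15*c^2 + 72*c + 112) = (c - 3)/(c + 7)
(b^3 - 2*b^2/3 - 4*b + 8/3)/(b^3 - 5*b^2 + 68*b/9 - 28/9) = 3*(b + 2)/(3*b - 7)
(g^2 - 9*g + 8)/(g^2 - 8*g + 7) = (g - 8)/(g - 7)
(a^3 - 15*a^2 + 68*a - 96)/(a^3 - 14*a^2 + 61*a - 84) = (a - 8)/(a - 7)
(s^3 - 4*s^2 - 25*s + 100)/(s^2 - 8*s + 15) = (s^2 + s - 20)/(s - 3)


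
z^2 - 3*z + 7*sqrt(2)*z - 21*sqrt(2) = (z - 3)*(z + 7*sqrt(2))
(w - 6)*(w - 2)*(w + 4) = w^3 - 4*w^2 - 20*w + 48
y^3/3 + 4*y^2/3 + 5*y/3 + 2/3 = (y/3 + 1/3)*(y + 1)*(y + 2)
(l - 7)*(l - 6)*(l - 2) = l^3 - 15*l^2 + 68*l - 84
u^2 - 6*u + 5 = (u - 5)*(u - 1)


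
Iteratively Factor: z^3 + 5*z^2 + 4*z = (z)*(z^2 + 5*z + 4) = z*(z + 1)*(z + 4)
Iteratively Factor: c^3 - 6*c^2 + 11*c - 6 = (c - 1)*(c^2 - 5*c + 6) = (c - 2)*(c - 1)*(c - 3)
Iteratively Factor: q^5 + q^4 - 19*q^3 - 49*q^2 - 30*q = (q - 5)*(q^4 + 6*q^3 + 11*q^2 + 6*q) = (q - 5)*(q + 3)*(q^3 + 3*q^2 + 2*q) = (q - 5)*(q + 2)*(q + 3)*(q^2 + q) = q*(q - 5)*(q + 2)*(q + 3)*(q + 1)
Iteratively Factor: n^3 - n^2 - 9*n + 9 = (n - 3)*(n^2 + 2*n - 3) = (n - 3)*(n + 3)*(n - 1)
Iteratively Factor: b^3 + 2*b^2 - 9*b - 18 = (b + 3)*(b^2 - b - 6) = (b + 2)*(b + 3)*(b - 3)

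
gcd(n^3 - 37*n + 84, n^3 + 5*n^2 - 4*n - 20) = 1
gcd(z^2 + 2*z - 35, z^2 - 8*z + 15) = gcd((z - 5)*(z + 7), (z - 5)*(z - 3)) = z - 5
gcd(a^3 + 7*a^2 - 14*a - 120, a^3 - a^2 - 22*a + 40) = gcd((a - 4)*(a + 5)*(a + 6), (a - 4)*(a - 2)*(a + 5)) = a^2 + a - 20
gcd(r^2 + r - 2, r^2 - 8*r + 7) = r - 1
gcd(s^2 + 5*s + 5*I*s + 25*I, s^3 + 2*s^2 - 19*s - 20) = s + 5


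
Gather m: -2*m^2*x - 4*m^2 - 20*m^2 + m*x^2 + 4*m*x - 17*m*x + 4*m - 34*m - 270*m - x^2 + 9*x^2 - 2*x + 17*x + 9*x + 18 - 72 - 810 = m^2*(-2*x - 24) + m*(x^2 - 13*x - 300) + 8*x^2 + 24*x - 864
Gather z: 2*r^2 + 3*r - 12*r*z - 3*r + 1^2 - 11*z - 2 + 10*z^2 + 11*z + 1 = 2*r^2 - 12*r*z + 10*z^2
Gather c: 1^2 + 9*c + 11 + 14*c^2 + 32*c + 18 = 14*c^2 + 41*c + 30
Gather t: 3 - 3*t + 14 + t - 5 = 12 - 2*t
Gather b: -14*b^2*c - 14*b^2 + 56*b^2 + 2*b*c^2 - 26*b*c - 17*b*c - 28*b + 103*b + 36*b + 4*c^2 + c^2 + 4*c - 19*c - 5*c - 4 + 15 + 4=b^2*(42 - 14*c) + b*(2*c^2 - 43*c + 111) + 5*c^2 - 20*c + 15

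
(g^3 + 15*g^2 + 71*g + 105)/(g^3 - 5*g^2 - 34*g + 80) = (g^2 + 10*g + 21)/(g^2 - 10*g + 16)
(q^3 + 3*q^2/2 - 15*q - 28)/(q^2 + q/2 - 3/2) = (2*q^3 + 3*q^2 - 30*q - 56)/(2*q^2 + q - 3)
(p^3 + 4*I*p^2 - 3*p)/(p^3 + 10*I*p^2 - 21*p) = (p + I)/(p + 7*I)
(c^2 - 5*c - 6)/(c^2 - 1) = (c - 6)/(c - 1)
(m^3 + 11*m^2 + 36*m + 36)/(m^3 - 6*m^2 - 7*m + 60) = (m^2 + 8*m + 12)/(m^2 - 9*m + 20)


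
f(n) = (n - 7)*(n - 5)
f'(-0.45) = -12.90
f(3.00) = 8.00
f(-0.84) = 45.79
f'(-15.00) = -42.00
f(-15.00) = 440.00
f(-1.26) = 51.71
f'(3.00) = -6.00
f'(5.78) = -0.44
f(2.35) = 12.32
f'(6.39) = 0.78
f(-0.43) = 40.34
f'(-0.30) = -12.60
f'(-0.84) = -13.68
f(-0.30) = 38.69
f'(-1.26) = -14.52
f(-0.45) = 40.60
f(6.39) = -0.85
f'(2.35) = -7.30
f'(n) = 2*n - 12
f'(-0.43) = -12.86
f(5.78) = -0.95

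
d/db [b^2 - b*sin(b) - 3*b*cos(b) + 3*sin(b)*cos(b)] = 3*b*sin(b) - b*cos(b) + 2*b - sin(b) - 3*cos(b) + 3*cos(2*b)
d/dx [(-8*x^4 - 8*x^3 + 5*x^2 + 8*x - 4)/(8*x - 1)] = 2*(-96*x^4 - 48*x^3 + 32*x^2 - 5*x + 12)/(64*x^2 - 16*x + 1)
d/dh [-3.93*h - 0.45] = -3.93000000000000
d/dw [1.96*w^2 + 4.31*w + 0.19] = 3.92*w + 4.31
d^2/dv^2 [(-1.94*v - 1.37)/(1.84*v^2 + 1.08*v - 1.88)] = (-(1.94*v + 1.37)*(3.68*v + 1.08)*(7.36*v + 2.16) + (21.4176*v + 9.232)*(1.84*v^2 + 1.08*v - 1.88))/(1.84*v^2 + 1.08*v - 1.88)^3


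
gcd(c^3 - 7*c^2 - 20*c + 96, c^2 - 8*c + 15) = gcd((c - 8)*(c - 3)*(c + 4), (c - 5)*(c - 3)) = c - 3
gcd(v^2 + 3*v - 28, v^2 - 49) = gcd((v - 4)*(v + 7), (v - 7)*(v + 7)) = v + 7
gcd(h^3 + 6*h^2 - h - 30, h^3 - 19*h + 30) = h^2 + 3*h - 10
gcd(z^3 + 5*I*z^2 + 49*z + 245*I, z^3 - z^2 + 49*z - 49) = z^2 + 49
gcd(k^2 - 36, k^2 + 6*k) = k + 6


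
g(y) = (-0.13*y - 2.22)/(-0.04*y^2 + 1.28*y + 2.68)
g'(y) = (-0.13*y - 2.22)*(0.08*y - 1.28)/(-0.04*y^2 + 1.28*y + 2.68)^2 - 0.13/(-0.04*y^2 + 1.28*y + 2.68)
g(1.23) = -0.57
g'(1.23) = 0.13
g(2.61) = -0.45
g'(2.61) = 0.06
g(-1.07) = -1.65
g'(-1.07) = 1.67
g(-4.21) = 0.49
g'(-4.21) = 0.27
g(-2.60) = 2.05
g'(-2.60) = 3.46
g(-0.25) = -0.93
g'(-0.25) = 0.46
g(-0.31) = -0.96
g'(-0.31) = 0.49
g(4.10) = -0.38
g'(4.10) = 0.03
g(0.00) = -0.83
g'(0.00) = 0.35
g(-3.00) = 1.20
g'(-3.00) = 1.29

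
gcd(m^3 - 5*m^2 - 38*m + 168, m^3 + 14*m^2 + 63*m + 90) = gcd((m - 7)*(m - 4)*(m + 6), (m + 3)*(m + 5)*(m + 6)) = m + 6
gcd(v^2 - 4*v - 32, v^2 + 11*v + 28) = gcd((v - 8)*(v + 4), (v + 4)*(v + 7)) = v + 4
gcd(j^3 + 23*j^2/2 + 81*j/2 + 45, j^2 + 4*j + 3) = j + 3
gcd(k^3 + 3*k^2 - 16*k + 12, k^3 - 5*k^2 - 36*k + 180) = k + 6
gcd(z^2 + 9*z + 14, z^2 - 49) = z + 7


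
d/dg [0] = 0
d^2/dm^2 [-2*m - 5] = 0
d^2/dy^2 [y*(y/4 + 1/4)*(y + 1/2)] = 3*y/2 + 3/4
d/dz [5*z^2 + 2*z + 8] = 10*z + 2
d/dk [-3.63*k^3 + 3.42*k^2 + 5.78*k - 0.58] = -10.89*k^2 + 6.84*k + 5.78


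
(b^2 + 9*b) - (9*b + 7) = b^2 - 7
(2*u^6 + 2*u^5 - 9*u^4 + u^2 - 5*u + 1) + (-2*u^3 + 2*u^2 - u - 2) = 2*u^6 + 2*u^5 - 9*u^4 - 2*u^3 + 3*u^2 - 6*u - 1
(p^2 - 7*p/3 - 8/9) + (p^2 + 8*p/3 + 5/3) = 2*p^2 + p/3 + 7/9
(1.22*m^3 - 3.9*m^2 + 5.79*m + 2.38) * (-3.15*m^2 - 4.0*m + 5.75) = -3.843*m^5 + 7.405*m^4 + 4.3765*m^3 - 53.082*m^2 + 23.7725*m + 13.685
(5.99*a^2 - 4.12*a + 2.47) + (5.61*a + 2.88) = 5.99*a^2 + 1.49*a + 5.35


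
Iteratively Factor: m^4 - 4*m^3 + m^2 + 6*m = (m)*(m^3 - 4*m^2 + m + 6) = m*(m - 2)*(m^2 - 2*m - 3) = m*(m - 2)*(m + 1)*(m - 3)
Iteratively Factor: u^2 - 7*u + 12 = (u - 4)*(u - 3)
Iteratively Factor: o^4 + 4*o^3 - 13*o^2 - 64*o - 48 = (o + 3)*(o^3 + o^2 - 16*o - 16) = (o + 1)*(o + 3)*(o^2 - 16) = (o - 4)*(o + 1)*(o + 3)*(o + 4)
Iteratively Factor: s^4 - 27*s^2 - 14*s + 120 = (s + 4)*(s^3 - 4*s^2 - 11*s + 30) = (s - 2)*(s + 4)*(s^2 - 2*s - 15) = (s - 2)*(s + 3)*(s + 4)*(s - 5)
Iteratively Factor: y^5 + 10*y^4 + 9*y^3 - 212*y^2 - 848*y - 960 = (y + 4)*(y^4 + 6*y^3 - 15*y^2 - 152*y - 240) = (y + 4)^2*(y^3 + 2*y^2 - 23*y - 60) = (y + 3)*(y + 4)^2*(y^2 - y - 20) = (y - 5)*(y + 3)*(y + 4)^2*(y + 4)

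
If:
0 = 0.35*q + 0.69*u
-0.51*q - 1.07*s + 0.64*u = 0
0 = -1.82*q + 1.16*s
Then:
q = 0.00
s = 0.00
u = 0.00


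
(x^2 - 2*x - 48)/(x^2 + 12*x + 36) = (x - 8)/(x + 6)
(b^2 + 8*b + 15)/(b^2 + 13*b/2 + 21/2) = 2*(b + 5)/(2*b + 7)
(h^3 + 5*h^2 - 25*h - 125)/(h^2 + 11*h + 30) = (h^2 - 25)/(h + 6)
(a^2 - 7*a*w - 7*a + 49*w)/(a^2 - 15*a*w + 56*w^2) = (7 - a)/(-a + 8*w)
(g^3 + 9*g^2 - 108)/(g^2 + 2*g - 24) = (g^2 + 3*g - 18)/(g - 4)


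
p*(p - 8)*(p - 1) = p^3 - 9*p^2 + 8*p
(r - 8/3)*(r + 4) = r^2 + 4*r/3 - 32/3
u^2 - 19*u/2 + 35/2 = (u - 7)*(u - 5/2)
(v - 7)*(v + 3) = v^2 - 4*v - 21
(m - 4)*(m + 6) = m^2 + 2*m - 24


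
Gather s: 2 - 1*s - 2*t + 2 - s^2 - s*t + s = -s^2 - s*t - 2*t + 4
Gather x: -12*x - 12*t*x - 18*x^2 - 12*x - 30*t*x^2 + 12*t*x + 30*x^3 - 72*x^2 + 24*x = 30*x^3 + x^2*(-30*t - 90)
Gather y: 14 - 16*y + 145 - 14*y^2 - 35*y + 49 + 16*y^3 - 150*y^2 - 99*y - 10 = 16*y^3 - 164*y^2 - 150*y + 198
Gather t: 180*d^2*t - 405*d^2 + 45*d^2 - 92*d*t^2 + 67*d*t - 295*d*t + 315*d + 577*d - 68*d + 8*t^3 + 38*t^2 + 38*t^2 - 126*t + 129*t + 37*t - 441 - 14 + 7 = -360*d^2 + 824*d + 8*t^3 + t^2*(76 - 92*d) + t*(180*d^2 - 228*d + 40) - 448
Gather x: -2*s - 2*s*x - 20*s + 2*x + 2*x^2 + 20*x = -22*s + 2*x^2 + x*(22 - 2*s)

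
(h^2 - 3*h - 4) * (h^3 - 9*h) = h^5 - 3*h^4 - 13*h^3 + 27*h^2 + 36*h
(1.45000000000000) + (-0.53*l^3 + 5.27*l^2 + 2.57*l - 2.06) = -0.53*l^3 + 5.27*l^2 + 2.57*l - 0.61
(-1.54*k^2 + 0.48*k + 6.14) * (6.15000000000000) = -9.471*k^2 + 2.952*k + 37.761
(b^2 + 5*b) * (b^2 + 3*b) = b^4 + 8*b^3 + 15*b^2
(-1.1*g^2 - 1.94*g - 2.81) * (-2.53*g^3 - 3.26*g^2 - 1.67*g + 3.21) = 2.783*g^5 + 8.4942*g^4 + 15.2707*g^3 + 8.8694*g^2 - 1.5347*g - 9.0201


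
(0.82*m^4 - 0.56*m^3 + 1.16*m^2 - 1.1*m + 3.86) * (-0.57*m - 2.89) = -0.4674*m^5 - 2.0506*m^4 + 0.9572*m^3 - 2.7254*m^2 + 0.978800000000001*m - 11.1554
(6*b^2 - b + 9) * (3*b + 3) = 18*b^3 + 15*b^2 + 24*b + 27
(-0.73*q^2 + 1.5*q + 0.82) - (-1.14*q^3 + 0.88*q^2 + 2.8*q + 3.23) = 1.14*q^3 - 1.61*q^2 - 1.3*q - 2.41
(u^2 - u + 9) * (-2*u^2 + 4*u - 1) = -2*u^4 + 6*u^3 - 23*u^2 + 37*u - 9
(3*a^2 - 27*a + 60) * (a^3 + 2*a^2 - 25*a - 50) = 3*a^5 - 21*a^4 - 69*a^3 + 645*a^2 - 150*a - 3000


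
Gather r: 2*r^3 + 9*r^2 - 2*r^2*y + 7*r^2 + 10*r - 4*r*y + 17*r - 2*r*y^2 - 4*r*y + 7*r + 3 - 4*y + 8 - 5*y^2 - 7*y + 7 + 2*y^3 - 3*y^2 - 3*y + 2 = 2*r^3 + r^2*(16 - 2*y) + r*(-2*y^2 - 8*y + 34) + 2*y^3 - 8*y^2 - 14*y + 20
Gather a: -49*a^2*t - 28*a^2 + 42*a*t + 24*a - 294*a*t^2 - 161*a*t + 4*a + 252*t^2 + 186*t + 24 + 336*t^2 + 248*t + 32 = a^2*(-49*t - 28) + a*(-294*t^2 - 119*t + 28) + 588*t^2 + 434*t + 56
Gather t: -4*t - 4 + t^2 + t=t^2 - 3*t - 4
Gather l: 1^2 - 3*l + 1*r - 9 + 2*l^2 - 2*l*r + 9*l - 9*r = 2*l^2 + l*(6 - 2*r) - 8*r - 8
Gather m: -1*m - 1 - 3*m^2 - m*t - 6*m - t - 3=-3*m^2 + m*(-t - 7) - t - 4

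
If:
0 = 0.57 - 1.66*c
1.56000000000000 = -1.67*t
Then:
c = 0.34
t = -0.93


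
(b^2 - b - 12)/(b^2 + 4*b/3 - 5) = 3*(b - 4)/(3*b - 5)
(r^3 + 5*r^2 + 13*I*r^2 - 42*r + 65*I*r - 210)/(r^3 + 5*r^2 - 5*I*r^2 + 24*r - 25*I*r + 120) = (r^2 + 13*I*r - 42)/(r^2 - 5*I*r + 24)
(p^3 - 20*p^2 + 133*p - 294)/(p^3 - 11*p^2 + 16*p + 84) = (p - 7)/(p + 2)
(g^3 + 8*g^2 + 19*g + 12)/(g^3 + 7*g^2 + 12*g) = (g + 1)/g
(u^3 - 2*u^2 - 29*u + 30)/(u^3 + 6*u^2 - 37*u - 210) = (u - 1)/(u + 7)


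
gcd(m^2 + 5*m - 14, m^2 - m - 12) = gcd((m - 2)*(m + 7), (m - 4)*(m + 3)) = 1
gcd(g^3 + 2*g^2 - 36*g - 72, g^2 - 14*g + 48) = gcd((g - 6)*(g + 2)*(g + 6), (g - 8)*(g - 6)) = g - 6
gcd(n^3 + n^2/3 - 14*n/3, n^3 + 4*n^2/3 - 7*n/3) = n^2 + 7*n/3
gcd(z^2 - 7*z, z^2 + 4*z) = z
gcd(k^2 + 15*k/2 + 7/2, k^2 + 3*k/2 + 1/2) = k + 1/2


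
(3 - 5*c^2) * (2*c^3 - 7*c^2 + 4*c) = -10*c^5 + 35*c^4 - 14*c^3 - 21*c^2 + 12*c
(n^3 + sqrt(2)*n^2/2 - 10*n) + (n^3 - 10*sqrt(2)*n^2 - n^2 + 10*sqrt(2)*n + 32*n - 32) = 2*n^3 - 19*sqrt(2)*n^2/2 - n^2 + 10*sqrt(2)*n + 22*n - 32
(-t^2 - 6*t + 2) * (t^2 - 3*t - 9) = -t^4 - 3*t^3 + 29*t^2 + 48*t - 18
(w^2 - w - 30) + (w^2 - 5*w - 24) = 2*w^2 - 6*w - 54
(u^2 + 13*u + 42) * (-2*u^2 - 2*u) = -2*u^4 - 28*u^3 - 110*u^2 - 84*u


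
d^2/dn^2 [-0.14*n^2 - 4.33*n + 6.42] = -0.280000000000000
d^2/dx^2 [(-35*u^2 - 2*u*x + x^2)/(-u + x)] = 2*(35*u^2 + 2*u*x - x^2 + (u - x)^2)/(u - x)^3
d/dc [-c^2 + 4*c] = 4 - 2*c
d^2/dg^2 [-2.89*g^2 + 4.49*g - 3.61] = -5.78000000000000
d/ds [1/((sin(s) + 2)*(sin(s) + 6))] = -2*(sin(s) + 4)*cos(s)/((sin(s) + 2)^2*(sin(s) + 6)^2)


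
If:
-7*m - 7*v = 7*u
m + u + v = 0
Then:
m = -u - v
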